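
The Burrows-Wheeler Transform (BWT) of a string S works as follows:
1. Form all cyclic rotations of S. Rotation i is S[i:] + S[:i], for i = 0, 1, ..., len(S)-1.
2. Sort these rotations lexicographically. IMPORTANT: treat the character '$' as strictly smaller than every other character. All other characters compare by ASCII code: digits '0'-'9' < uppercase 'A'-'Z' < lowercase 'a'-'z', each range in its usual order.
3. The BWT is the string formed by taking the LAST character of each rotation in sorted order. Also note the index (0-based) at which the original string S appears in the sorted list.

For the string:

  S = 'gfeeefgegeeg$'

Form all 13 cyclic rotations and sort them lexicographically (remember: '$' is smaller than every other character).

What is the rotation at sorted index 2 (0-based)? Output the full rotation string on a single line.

Answer: eefgegeeg$gfe

Derivation:
All 13 rotations (rotation i = S[i:]+S[:i]):
  rot[0] = gfeeefgegeeg$
  rot[1] = feeefgegeeg$g
  rot[2] = eeefgegeeg$gf
  rot[3] = eefgegeeg$gfe
  rot[4] = efgegeeg$gfee
  rot[5] = fgegeeg$gfeee
  rot[6] = gegeeg$gfeeef
  rot[7] = egeeg$gfeeefg
  rot[8] = geeg$gfeeefge
  rot[9] = eeg$gfeeefgeg
  rot[10] = eg$gfeeefgege
  rot[11] = g$gfeeefgegee
  rot[12] = $gfeeefgegeeg
Sorted (with $ < everything):
  sorted[0] = $gfeeefgegeeg
  sorted[1] = eeefgegeeg$gf
  sorted[2] = eefgegeeg$gfe
  sorted[3] = eeg$gfeeefgeg
  sorted[4] = efgegeeg$gfee
  sorted[5] = eg$gfeeefgege
  sorted[6] = egeeg$gfeeefg
  sorted[7] = feeefgegeeg$g
  sorted[8] = fgegeeg$gfeee
  sorted[9] = g$gfeeefgegee
  sorted[10] = geeg$gfeeefge
  sorted[11] = gegeeg$gfeeef
  sorted[12] = gfeeefgegeeg$
sorted[2] = eefgegeeg$gfe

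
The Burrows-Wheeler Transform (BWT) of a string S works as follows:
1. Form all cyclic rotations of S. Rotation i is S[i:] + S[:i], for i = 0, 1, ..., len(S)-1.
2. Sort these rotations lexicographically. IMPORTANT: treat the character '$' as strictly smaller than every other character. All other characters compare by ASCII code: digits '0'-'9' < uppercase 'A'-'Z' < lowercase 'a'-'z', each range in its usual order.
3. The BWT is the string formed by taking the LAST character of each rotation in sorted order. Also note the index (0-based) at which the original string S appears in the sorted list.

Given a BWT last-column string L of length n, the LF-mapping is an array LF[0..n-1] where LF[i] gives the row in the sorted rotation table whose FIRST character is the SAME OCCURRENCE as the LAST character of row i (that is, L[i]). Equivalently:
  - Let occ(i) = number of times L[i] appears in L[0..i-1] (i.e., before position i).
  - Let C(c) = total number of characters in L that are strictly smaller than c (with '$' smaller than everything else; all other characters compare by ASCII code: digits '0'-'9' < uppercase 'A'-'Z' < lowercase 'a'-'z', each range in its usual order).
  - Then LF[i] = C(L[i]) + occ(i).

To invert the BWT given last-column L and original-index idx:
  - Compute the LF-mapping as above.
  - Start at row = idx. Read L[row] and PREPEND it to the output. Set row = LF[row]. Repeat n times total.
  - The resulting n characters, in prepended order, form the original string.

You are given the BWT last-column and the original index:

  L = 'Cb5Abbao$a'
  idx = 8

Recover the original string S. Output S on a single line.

LF mapping: 3 6 1 2 7 8 4 9 0 5
Walk LF starting at row 8, prepending L[row]:
  step 1: row=8, L[8]='$', prepend. Next row=LF[8]=0
  step 2: row=0, L[0]='C', prepend. Next row=LF[0]=3
  step 3: row=3, L[3]='A', prepend. Next row=LF[3]=2
  step 4: row=2, L[2]='5', prepend. Next row=LF[2]=1
  step 5: row=1, L[1]='b', prepend. Next row=LF[1]=6
  step 6: row=6, L[6]='a', prepend. Next row=LF[6]=4
  step 7: row=4, L[4]='b', prepend. Next row=LF[4]=7
  step 8: row=7, L[7]='o', prepend. Next row=LF[7]=9
  step 9: row=9, L[9]='a', prepend. Next row=LF[9]=5
  step 10: row=5, L[5]='b', prepend. Next row=LF[5]=8
Reversed output: baobab5AC$

Answer: baobab5AC$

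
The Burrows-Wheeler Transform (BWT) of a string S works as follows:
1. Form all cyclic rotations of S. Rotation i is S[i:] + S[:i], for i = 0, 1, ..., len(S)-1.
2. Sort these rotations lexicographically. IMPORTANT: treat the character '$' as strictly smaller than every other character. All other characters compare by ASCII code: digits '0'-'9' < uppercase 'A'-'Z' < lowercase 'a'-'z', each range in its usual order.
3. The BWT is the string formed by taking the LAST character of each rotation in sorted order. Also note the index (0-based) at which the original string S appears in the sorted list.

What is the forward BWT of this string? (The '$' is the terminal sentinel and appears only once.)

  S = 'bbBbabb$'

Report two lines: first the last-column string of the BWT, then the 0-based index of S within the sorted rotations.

Answer: bbbbbBa$
7

Derivation:
All 8 rotations (rotation i = S[i:]+S[:i]):
  rot[0] = bbBbabb$
  rot[1] = bBbabb$b
  rot[2] = Bbabb$bb
  rot[3] = babb$bbB
  rot[4] = abb$bbBb
  rot[5] = bb$bbBba
  rot[6] = b$bbBbab
  rot[7] = $bbBbabb
Sorted (with $ < everything):
  sorted[0] = $bbBbabb  (last char: 'b')
  sorted[1] = Bbabb$bb  (last char: 'b')
  sorted[2] = abb$bbBb  (last char: 'b')
  sorted[3] = b$bbBbab  (last char: 'b')
  sorted[4] = bBbabb$b  (last char: 'b')
  sorted[5] = babb$bbB  (last char: 'B')
  sorted[6] = bb$bbBba  (last char: 'a')
  sorted[7] = bbBbabb$  (last char: '$')
Last column: bbbbbBa$
Original string S is at sorted index 7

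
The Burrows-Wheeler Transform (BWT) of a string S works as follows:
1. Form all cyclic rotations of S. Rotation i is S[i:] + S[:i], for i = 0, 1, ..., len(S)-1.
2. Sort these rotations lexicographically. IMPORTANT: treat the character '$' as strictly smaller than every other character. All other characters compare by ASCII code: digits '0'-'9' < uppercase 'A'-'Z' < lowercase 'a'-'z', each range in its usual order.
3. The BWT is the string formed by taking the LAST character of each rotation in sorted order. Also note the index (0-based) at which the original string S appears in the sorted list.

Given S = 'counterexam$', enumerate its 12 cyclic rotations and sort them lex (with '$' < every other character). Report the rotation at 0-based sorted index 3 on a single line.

Answer: erexam$count

Derivation:
All 12 rotations (rotation i = S[i:]+S[:i]):
  rot[0] = counterexam$
  rot[1] = ounterexam$c
  rot[2] = unterexam$co
  rot[3] = nterexam$cou
  rot[4] = terexam$coun
  rot[5] = erexam$count
  rot[6] = rexam$counte
  rot[7] = exam$counter
  rot[8] = xam$countere
  rot[9] = am$counterex
  rot[10] = m$counterexa
  rot[11] = $counterexam
Sorted (with $ < everything):
  sorted[0] = $counterexam
  sorted[1] = am$counterex
  sorted[2] = counterexam$
  sorted[3] = erexam$count
  sorted[4] = exam$counter
  sorted[5] = m$counterexa
  sorted[6] = nterexam$cou
  sorted[7] = ounterexam$c
  sorted[8] = rexam$counte
  sorted[9] = terexam$coun
  sorted[10] = unterexam$co
  sorted[11] = xam$countere
sorted[3] = erexam$count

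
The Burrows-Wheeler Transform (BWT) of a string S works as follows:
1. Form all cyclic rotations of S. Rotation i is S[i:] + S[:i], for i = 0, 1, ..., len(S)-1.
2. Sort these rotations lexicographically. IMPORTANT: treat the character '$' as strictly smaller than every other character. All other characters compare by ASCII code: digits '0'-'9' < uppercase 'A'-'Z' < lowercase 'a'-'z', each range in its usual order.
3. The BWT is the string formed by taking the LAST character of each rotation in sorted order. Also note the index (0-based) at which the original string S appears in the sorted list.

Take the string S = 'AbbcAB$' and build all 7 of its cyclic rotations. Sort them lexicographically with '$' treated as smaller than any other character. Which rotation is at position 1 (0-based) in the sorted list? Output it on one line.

All 7 rotations (rotation i = S[i:]+S[:i]):
  rot[0] = AbbcAB$
  rot[1] = bbcAB$A
  rot[2] = bcAB$Ab
  rot[3] = cAB$Abb
  rot[4] = AB$Abbc
  rot[5] = B$AbbcA
  rot[6] = $AbbcAB
Sorted (with $ < everything):
  sorted[0] = $AbbcAB
  sorted[1] = AB$Abbc
  sorted[2] = AbbcAB$
  sorted[3] = B$AbbcA
  sorted[4] = bbcAB$A
  sorted[5] = bcAB$Ab
  sorted[6] = cAB$Abb
sorted[1] = AB$Abbc

Answer: AB$Abbc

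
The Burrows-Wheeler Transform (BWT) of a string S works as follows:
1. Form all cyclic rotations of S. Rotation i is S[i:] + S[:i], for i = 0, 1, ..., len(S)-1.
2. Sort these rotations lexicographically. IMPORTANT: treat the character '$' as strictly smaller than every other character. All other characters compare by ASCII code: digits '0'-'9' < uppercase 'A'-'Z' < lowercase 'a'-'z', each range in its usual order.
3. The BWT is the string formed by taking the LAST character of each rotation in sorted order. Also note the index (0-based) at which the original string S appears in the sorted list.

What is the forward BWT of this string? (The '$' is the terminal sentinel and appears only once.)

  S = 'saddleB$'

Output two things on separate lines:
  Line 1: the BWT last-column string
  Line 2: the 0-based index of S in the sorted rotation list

Answer: Besadld$
7

Derivation:
All 8 rotations (rotation i = S[i:]+S[:i]):
  rot[0] = saddleB$
  rot[1] = addleB$s
  rot[2] = ddleB$sa
  rot[3] = dleB$sad
  rot[4] = leB$sadd
  rot[5] = eB$saddl
  rot[6] = B$saddle
  rot[7] = $saddleB
Sorted (with $ < everything):
  sorted[0] = $saddleB  (last char: 'B')
  sorted[1] = B$saddle  (last char: 'e')
  sorted[2] = addleB$s  (last char: 's')
  sorted[3] = ddleB$sa  (last char: 'a')
  sorted[4] = dleB$sad  (last char: 'd')
  sorted[5] = eB$saddl  (last char: 'l')
  sorted[6] = leB$sadd  (last char: 'd')
  sorted[7] = saddleB$  (last char: '$')
Last column: Besadld$
Original string S is at sorted index 7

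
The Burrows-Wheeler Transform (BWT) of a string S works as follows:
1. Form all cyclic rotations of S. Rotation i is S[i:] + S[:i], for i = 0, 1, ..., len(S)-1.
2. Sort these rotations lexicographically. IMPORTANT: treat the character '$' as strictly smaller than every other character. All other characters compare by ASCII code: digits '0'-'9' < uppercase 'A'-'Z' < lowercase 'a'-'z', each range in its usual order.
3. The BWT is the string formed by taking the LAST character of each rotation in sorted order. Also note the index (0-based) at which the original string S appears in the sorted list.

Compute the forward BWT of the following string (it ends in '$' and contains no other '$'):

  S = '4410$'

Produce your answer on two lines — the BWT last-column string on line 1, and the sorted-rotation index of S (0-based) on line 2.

All 5 rotations (rotation i = S[i:]+S[:i]):
  rot[0] = 4410$
  rot[1] = 410$4
  rot[2] = 10$44
  rot[3] = 0$441
  rot[4] = $4410
Sorted (with $ < everything):
  sorted[0] = $4410  (last char: '0')
  sorted[1] = 0$441  (last char: '1')
  sorted[2] = 10$44  (last char: '4')
  sorted[3] = 410$4  (last char: '4')
  sorted[4] = 4410$  (last char: '$')
Last column: 0144$
Original string S is at sorted index 4

Answer: 0144$
4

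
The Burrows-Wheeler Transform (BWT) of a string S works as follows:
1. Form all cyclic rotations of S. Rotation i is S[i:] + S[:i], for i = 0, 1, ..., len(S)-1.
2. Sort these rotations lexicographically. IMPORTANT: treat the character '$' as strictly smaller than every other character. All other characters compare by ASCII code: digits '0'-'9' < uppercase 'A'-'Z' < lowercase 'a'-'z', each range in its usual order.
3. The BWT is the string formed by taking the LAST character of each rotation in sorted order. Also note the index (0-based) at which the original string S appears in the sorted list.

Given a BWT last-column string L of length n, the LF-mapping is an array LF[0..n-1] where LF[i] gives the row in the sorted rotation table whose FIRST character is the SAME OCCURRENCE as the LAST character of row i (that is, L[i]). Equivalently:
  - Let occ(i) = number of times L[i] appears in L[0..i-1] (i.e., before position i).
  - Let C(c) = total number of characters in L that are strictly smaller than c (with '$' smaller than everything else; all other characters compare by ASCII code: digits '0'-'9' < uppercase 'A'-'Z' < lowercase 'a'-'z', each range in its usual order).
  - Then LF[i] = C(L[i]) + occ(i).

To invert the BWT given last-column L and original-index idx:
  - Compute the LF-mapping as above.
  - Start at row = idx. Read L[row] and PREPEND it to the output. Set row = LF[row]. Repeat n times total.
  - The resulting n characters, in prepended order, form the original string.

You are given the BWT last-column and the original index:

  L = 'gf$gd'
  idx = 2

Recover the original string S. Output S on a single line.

Answer: fdgg$

Derivation:
LF mapping: 3 2 0 4 1
Walk LF starting at row 2, prepending L[row]:
  step 1: row=2, L[2]='$', prepend. Next row=LF[2]=0
  step 2: row=0, L[0]='g', prepend. Next row=LF[0]=3
  step 3: row=3, L[3]='g', prepend. Next row=LF[3]=4
  step 4: row=4, L[4]='d', prepend. Next row=LF[4]=1
  step 5: row=1, L[1]='f', prepend. Next row=LF[1]=2
Reversed output: fdgg$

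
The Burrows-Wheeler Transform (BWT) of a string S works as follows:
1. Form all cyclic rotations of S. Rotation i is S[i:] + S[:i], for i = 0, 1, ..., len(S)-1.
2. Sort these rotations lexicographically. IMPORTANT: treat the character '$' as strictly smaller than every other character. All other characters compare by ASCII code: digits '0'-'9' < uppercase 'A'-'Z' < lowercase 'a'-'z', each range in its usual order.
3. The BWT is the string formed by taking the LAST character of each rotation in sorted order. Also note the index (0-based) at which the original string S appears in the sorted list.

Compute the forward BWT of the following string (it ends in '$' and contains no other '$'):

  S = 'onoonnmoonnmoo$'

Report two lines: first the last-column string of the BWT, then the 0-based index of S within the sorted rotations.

Answer: onnnnoooooo$mmn
11

Derivation:
All 15 rotations (rotation i = S[i:]+S[:i]):
  rot[0] = onoonnmoonnmoo$
  rot[1] = noonnmoonnmoo$o
  rot[2] = oonnmoonnmoo$on
  rot[3] = onnmoonnmoo$ono
  rot[4] = nnmoonnmoo$onoo
  rot[5] = nmoonnmoo$onoon
  rot[6] = moonnmoo$onoonn
  rot[7] = oonnmoo$onoonnm
  rot[8] = onnmoo$onoonnmo
  rot[9] = nnmoo$onoonnmoo
  rot[10] = nmoo$onoonnmoon
  rot[11] = moo$onoonnmoonn
  rot[12] = oo$onoonnmoonnm
  rot[13] = o$onoonnmoonnmo
  rot[14] = $onoonnmoonnmoo
Sorted (with $ < everything):
  sorted[0] = $onoonnmoonnmoo  (last char: 'o')
  sorted[1] = moo$onoonnmoonn  (last char: 'n')
  sorted[2] = moonnmoo$onoonn  (last char: 'n')
  sorted[3] = nmoo$onoonnmoon  (last char: 'n')
  sorted[4] = nmoonnmoo$onoon  (last char: 'n')
  sorted[5] = nnmoo$onoonnmoo  (last char: 'o')
  sorted[6] = nnmoonnmoo$onoo  (last char: 'o')
  sorted[7] = noonnmoonnmoo$o  (last char: 'o')
  sorted[8] = o$onoonnmoonnmo  (last char: 'o')
  sorted[9] = onnmoo$onoonnmo  (last char: 'o')
  sorted[10] = onnmoonnmoo$ono  (last char: 'o')
  sorted[11] = onoonnmoonnmoo$  (last char: '$')
  sorted[12] = oo$onoonnmoonnm  (last char: 'm')
  sorted[13] = oonnmoo$onoonnm  (last char: 'm')
  sorted[14] = oonnmoonnmoo$on  (last char: 'n')
Last column: onnnnoooooo$mmn
Original string S is at sorted index 11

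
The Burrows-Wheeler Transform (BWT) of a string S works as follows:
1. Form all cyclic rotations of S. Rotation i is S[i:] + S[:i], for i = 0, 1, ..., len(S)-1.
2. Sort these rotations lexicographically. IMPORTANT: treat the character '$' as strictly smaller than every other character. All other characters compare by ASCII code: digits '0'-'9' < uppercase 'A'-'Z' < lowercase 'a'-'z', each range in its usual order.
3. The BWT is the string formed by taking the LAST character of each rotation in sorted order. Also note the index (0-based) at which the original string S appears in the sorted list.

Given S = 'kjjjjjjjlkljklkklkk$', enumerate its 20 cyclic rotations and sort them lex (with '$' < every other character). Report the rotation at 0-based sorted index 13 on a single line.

Answer: kljklkklkk$kjjjjjjjl

Derivation:
All 20 rotations (rotation i = S[i:]+S[:i]):
  rot[0] = kjjjjjjjlkljklkklkk$
  rot[1] = jjjjjjjlkljklkklkk$k
  rot[2] = jjjjjjlkljklkklkk$kj
  rot[3] = jjjjjlkljklkklkk$kjj
  rot[4] = jjjjlkljklkklkk$kjjj
  rot[5] = jjjlkljklkklkk$kjjjj
  rot[6] = jjlkljklkklkk$kjjjjj
  rot[7] = jlkljklkklkk$kjjjjjj
  rot[8] = lkljklkklkk$kjjjjjjj
  rot[9] = kljklkklkk$kjjjjjjjl
  rot[10] = ljklkklkk$kjjjjjjjlk
  rot[11] = jklkklkk$kjjjjjjjlkl
  rot[12] = klkklkk$kjjjjjjjlklj
  rot[13] = lkklkk$kjjjjjjjlkljk
  rot[14] = kklkk$kjjjjjjjlkljkl
  rot[15] = klkk$kjjjjjjjlkljklk
  rot[16] = lkk$kjjjjjjjlkljklkk
  rot[17] = kk$kjjjjjjjlkljklkkl
  rot[18] = k$kjjjjjjjlkljklkklk
  rot[19] = $kjjjjjjjlkljklkklkk
Sorted (with $ < everything):
  sorted[0] = $kjjjjjjjlkljklkklkk
  sorted[1] = jjjjjjjlkljklkklkk$k
  sorted[2] = jjjjjjlkljklkklkk$kj
  sorted[3] = jjjjjlkljklkklkk$kjj
  sorted[4] = jjjjlkljklkklkk$kjjj
  sorted[5] = jjjlkljklkklkk$kjjjj
  sorted[6] = jjlkljklkklkk$kjjjjj
  sorted[7] = jklkklkk$kjjjjjjjlkl
  sorted[8] = jlkljklkklkk$kjjjjjj
  sorted[9] = k$kjjjjjjjlkljklkklk
  sorted[10] = kjjjjjjjlkljklkklkk$
  sorted[11] = kk$kjjjjjjjlkljklkkl
  sorted[12] = kklkk$kjjjjjjjlkljkl
  sorted[13] = kljklkklkk$kjjjjjjjl
  sorted[14] = klkk$kjjjjjjjlkljklk
  sorted[15] = klkklkk$kjjjjjjjlklj
  sorted[16] = ljklkklkk$kjjjjjjjlk
  sorted[17] = lkk$kjjjjjjjlkljklkk
  sorted[18] = lkklkk$kjjjjjjjlkljk
  sorted[19] = lkljklkklkk$kjjjjjjj
sorted[13] = kljklkklkk$kjjjjjjjl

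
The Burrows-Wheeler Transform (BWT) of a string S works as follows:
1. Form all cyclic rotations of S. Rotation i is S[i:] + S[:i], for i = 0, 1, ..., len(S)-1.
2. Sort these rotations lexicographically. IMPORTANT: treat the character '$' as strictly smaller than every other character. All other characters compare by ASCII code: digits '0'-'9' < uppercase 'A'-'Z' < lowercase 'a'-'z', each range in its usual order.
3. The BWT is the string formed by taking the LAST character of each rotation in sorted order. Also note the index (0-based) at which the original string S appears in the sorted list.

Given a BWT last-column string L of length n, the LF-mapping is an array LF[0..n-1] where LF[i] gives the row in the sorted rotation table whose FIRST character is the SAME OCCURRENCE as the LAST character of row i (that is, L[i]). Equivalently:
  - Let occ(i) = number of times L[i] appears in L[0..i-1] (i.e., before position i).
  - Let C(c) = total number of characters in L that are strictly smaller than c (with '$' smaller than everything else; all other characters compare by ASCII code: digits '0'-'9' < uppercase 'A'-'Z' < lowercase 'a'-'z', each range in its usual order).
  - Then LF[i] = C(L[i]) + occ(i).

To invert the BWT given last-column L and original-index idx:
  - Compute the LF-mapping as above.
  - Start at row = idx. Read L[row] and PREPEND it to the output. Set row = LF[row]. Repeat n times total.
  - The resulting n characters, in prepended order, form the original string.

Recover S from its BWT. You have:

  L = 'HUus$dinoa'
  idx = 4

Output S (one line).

Answer: dinosauUH$

Derivation:
LF mapping: 1 2 9 8 0 4 5 6 7 3
Walk LF starting at row 4, prepending L[row]:
  step 1: row=4, L[4]='$', prepend. Next row=LF[4]=0
  step 2: row=0, L[0]='H', prepend. Next row=LF[0]=1
  step 3: row=1, L[1]='U', prepend. Next row=LF[1]=2
  step 4: row=2, L[2]='u', prepend. Next row=LF[2]=9
  step 5: row=9, L[9]='a', prepend. Next row=LF[9]=3
  step 6: row=3, L[3]='s', prepend. Next row=LF[3]=8
  step 7: row=8, L[8]='o', prepend. Next row=LF[8]=7
  step 8: row=7, L[7]='n', prepend. Next row=LF[7]=6
  step 9: row=6, L[6]='i', prepend. Next row=LF[6]=5
  step 10: row=5, L[5]='d', prepend. Next row=LF[5]=4
Reversed output: dinosauUH$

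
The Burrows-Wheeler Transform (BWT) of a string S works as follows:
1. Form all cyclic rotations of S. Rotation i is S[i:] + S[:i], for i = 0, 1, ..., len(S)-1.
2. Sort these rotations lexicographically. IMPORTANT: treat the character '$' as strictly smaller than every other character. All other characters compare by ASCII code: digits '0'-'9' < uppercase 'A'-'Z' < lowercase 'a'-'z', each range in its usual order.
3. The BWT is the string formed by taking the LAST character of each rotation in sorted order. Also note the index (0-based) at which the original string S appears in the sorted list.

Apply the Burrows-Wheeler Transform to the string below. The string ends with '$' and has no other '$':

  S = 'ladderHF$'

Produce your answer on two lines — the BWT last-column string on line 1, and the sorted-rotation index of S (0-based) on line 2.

Answer: FHrladd$e
7

Derivation:
All 9 rotations (rotation i = S[i:]+S[:i]):
  rot[0] = ladderHF$
  rot[1] = adderHF$l
  rot[2] = dderHF$la
  rot[3] = derHF$lad
  rot[4] = erHF$ladd
  rot[5] = rHF$ladde
  rot[6] = HF$ladder
  rot[7] = F$ladderH
  rot[8] = $ladderHF
Sorted (with $ < everything):
  sorted[0] = $ladderHF  (last char: 'F')
  sorted[1] = F$ladderH  (last char: 'H')
  sorted[2] = HF$ladder  (last char: 'r')
  sorted[3] = adderHF$l  (last char: 'l')
  sorted[4] = dderHF$la  (last char: 'a')
  sorted[5] = derHF$lad  (last char: 'd')
  sorted[6] = erHF$ladd  (last char: 'd')
  sorted[7] = ladderHF$  (last char: '$')
  sorted[8] = rHF$ladde  (last char: 'e')
Last column: FHrladd$e
Original string S is at sorted index 7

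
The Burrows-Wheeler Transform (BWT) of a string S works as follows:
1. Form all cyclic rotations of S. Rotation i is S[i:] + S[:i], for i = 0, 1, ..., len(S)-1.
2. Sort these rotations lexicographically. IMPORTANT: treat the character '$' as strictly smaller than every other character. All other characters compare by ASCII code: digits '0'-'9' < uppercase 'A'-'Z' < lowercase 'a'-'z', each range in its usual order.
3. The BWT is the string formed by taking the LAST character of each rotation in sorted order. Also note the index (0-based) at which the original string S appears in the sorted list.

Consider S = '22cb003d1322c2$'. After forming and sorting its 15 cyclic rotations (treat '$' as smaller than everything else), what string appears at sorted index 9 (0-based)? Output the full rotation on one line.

All 15 rotations (rotation i = S[i:]+S[:i]):
  rot[0] = 22cb003d1322c2$
  rot[1] = 2cb003d1322c2$2
  rot[2] = cb003d1322c2$22
  rot[3] = b003d1322c2$22c
  rot[4] = 003d1322c2$22cb
  rot[5] = 03d1322c2$22cb0
  rot[6] = 3d1322c2$22cb00
  rot[7] = d1322c2$22cb003
  rot[8] = 1322c2$22cb003d
  rot[9] = 322c2$22cb003d1
  rot[10] = 22c2$22cb003d13
  rot[11] = 2c2$22cb003d132
  rot[12] = c2$22cb003d1322
  rot[13] = 2$22cb003d1322c
  rot[14] = $22cb003d1322c2
Sorted (with $ < everything):
  sorted[0] = $22cb003d1322c2
  sorted[1] = 003d1322c2$22cb
  sorted[2] = 03d1322c2$22cb0
  sorted[3] = 1322c2$22cb003d
  sorted[4] = 2$22cb003d1322c
  sorted[5] = 22c2$22cb003d13
  sorted[6] = 22cb003d1322c2$
  sorted[7] = 2c2$22cb003d132
  sorted[8] = 2cb003d1322c2$2
  sorted[9] = 322c2$22cb003d1
  sorted[10] = 3d1322c2$22cb00
  sorted[11] = b003d1322c2$22c
  sorted[12] = c2$22cb003d1322
  sorted[13] = cb003d1322c2$22
  sorted[14] = d1322c2$22cb003
sorted[9] = 322c2$22cb003d1

Answer: 322c2$22cb003d1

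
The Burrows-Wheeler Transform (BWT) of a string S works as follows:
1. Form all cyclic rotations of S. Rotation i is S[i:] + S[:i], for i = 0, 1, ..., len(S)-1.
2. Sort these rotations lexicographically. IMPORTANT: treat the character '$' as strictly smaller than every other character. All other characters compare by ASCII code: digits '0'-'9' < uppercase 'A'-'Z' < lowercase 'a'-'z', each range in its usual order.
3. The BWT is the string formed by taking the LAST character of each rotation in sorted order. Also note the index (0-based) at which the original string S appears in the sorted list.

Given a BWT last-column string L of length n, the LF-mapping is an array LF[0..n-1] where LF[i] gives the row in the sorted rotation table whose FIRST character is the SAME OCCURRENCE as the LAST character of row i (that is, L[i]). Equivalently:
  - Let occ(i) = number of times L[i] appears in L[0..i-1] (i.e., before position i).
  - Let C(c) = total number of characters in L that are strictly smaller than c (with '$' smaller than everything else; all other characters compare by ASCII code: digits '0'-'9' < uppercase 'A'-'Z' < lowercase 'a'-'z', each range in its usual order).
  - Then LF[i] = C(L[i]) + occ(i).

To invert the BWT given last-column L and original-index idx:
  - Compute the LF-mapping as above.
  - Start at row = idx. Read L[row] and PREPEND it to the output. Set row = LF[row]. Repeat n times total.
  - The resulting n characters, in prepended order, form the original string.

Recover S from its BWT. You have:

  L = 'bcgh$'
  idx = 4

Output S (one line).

LF mapping: 1 2 3 4 0
Walk LF starting at row 4, prepending L[row]:
  step 1: row=4, L[4]='$', prepend. Next row=LF[4]=0
  step 2: row=0, L[0]='b', prepend. Next row=LF[0]=1
  step 3: row=1, L[1]='c', prepend. Next row=LF[1]=2
  step 4: row=2, L[2]='g', prepend. Next row=LF[2]=3
  step 5: row=3, L[3]='h', prepend. Next row=LF[3]=4
Reversed output: hgcb$

Answer: hgcb$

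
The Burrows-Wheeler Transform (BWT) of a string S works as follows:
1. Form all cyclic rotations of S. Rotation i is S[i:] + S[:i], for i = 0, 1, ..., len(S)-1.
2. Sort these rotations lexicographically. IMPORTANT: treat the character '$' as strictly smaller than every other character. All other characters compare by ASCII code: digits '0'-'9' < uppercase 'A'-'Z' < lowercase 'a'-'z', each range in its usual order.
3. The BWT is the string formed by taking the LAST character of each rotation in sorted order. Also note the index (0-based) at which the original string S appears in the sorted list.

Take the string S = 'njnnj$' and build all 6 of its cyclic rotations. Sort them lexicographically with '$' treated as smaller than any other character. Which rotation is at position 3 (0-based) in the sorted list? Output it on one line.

Answer: nj$njn

Derivation:
All 6 rotations (rotation i = S[i:]+S[:i]):
  rot[0] = njnnj$
  rot[1] = jnnj$n
  rot[2] = nnj$nj
  rot[3] = nj$njn
  rot[4] = j$njnn
  rot[5] = $njnnj
Sorted (with $ < everything):
  sorted[0] = $njnnj
  sorted[1] = j$njnn
  sorted[2] = jnnj$n
  sorted[3] = nj$njn
  sorted[4] = njnnj$
  sorted[5] = nnj$nj
sorted[3] = nj$njn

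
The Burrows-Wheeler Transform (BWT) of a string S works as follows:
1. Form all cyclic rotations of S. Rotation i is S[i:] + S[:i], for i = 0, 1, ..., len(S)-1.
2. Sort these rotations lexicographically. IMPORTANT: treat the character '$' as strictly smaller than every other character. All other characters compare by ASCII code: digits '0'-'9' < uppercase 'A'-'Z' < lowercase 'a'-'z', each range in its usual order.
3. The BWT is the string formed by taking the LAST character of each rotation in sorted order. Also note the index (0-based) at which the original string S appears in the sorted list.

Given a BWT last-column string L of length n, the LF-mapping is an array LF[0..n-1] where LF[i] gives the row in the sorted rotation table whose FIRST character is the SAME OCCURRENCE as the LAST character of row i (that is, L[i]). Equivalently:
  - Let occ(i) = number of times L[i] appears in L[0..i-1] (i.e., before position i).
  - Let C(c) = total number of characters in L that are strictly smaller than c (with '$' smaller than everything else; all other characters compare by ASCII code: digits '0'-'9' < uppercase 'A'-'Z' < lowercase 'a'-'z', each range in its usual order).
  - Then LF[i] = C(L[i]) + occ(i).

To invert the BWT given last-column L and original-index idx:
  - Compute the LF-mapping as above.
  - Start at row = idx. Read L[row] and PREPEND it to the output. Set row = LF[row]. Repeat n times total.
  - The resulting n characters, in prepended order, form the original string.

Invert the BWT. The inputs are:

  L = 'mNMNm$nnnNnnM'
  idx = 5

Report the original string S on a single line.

LF mapping: 6 3 1 4 7 0 8 9 10 5 11 12 2
Walk LF starting at row 5, prepending L[row]:
  step 1: row=5, L[5]='$', prepend. Next row=LF[5]=0
  step 2: row=0, L[0]='m', prepend. Next row=LF[0]=6
  step 3: row=6, L[6]='n', prepend. Next row=LF[6]=8
  step 4: row=8, L[8]='n', prepend. Next row=LF[8]=10
  step 5: row=10, L[10]='n', prepend. Next row=LF[10]=11
  step 6: row=11, L[11]='n', prepend. Next row=LF[11]=12
  step 7: row=12, L[12]='M', prepend. Next row=LF[12]=2
  step 8: row=2, L[2]='M', prepend. Next row=LF[2]=1
  step 9: row=1, L[1]='N', prepend. Next row=LF[1]=3
  step 10: row=3, L[3]='N', prepend. Next row=LF[3]=4
  step 11: row=4, L[4]='m', prepend. Next row=LF[4]=7
  step 12: row=7, L[7]='n', prepend. Next row=LF[7]=9
  step 13: row=9, L[9]='N', prepend. Next row=LF[9]=5
Reversed output: NnmNNMMnnnnm$

Answer: NnmNNMMnnnnm$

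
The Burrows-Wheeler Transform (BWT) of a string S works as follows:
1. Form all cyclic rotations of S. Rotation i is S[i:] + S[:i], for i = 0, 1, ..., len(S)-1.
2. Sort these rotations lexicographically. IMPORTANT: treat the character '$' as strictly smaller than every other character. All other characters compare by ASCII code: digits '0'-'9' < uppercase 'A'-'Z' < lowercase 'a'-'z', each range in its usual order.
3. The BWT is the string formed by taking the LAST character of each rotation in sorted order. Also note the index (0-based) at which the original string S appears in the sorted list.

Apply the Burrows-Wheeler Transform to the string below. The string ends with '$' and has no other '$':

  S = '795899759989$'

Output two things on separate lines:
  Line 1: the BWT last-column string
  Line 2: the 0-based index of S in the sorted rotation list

Answer: 9979$95879985
4

Derivation:
All 13 rotations (rotation i = S[i:]+S[:i]):
  rot[0] = 795899759989$
  rot[1] = 95899759989$7
  rot[2] = 5899759989$79
  rot[3] = 899759989$795
  rot[4] = 99759989$7958
  rot[5] = 9759989$79589
  rot[6] = 759989$795899
  rot[7] = 59989$7958997
  rot[8] = 9989$79589975
  rot[9] = 989$795899759
  rot[10] = 89$7958997599
  rot[11] = 9$79589975998
  rot[12] = $795899759989
Sorted (with $ < everything):
  sorted[0] = $795899759989  (last char: '9')
  sorted[1] = 5899759989$79  (last char: '9')
  sorted[2] = 59989$7958997  (last char: '7')
  sorted[3] = 759989$795899  (last char: '9')
  sorted[4] = 795899759989$  (last char: '$')
  sorted[5] = 89$7958997599  (last char: '9')
  sorted[6] = 899759989$795  (last char: '5')
  sorted[7] = 9$79589975998  (last char: '8')
  sorted[8] = 95899759989$7  (last char: '7')
  sorted[9] = 9759989$79589  (last char: '9')
  sorted[10] = 989$795899759  (last char: '9')
  sorted[11] = 99759989$7958  (last char: '8')
  sorted[12] = 9989$79589975  (last char: '5')
Last column: 9979$95879985
Original string S is at sorted index 4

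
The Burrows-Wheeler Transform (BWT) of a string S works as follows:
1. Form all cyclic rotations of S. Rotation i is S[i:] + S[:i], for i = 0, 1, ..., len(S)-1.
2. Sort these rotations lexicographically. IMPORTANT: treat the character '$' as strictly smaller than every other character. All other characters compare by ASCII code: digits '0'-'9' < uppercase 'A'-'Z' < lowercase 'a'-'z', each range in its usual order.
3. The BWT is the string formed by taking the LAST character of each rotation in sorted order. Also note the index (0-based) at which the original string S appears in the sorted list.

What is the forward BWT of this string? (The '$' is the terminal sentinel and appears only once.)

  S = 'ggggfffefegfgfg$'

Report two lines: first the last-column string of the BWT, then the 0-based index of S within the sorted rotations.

All 16 rotations (rotation i = S[i:]+S[:i]):
  rot[0] = ggggfffefegfgfg$
  rot[1] = gggfffefegfgfg$g
  rot[2] = ggfffefegfgfg$gg
  rot[3] = gfffefegfgfg$ggg
  rot[4] = fffefegfgfg$gggg
  rot[5] = ffefegfgfg$ggggf
  rot[6] = fefegfgfg$ggggff
  rot[7] = efegfgfg$ggggfff
  rot[8] = fegfgfg$ggggfffe
  rot[9] = egfgfg$ggggfffef
  rot[10] = gfgfg$ggggfffefe
  rot[11] = fgfg$ggggfffefeg
  rot[12] = gfg$ggggfffefegf
  rot[13] = fg$ggggfffefegfg
  rot[14] = g$ggggfffefegfgf
  rot[15] = $ggggfffefegfgfg
Sorted (with $ < everything):
  sorted[0] = $ggggfffefegfgfg  (last char: 'g')
  sorted[1] = efegfgfg$ggggfff  (last char: 'f')
  sorted[2] = egfgfg$ggggfffef  (last char: 'f')
  sorted[3] = fefegfgfg$ggggff  (last char: 'f')
  sorted[4] = fegfgfg$ggggfffe  (last char: 'e')
  sorted[5] = ffefegfgfg$ggggf  (last char: 'f')
  sorted[6] = fffefegfgfg$gggg  (last char: 'g')
  sorted[7] = fg$ggggfffefegfg  (last char: 'g')
  sorted[8] = fgfg$ggggfffefeg  (last char: 'g')
  sorted[9] = g$ggggfffefegfgf  (last char: 'f')
  sorted[10] = gfffefegfgfg$ggg  (last char: 'g')
  sorted[11] = gfg$ggggfffefegf  (last char: 'f')
  sorted[12] = gfgfg$ggggfffefe  (last char: 'e')
  sorted[13] = ggfffefegfgfg$gg  (last char: 'g')
  sorted[14] = gggfffefegfgfg$g  (last char: 'g')
  sorted[15] = ggggfffefegfgfg$  (last char: '$')
Last column: gfffefgggfgfegg$
Original string S is at sorted index 15

Answer: gfffefgggfgfegg$
15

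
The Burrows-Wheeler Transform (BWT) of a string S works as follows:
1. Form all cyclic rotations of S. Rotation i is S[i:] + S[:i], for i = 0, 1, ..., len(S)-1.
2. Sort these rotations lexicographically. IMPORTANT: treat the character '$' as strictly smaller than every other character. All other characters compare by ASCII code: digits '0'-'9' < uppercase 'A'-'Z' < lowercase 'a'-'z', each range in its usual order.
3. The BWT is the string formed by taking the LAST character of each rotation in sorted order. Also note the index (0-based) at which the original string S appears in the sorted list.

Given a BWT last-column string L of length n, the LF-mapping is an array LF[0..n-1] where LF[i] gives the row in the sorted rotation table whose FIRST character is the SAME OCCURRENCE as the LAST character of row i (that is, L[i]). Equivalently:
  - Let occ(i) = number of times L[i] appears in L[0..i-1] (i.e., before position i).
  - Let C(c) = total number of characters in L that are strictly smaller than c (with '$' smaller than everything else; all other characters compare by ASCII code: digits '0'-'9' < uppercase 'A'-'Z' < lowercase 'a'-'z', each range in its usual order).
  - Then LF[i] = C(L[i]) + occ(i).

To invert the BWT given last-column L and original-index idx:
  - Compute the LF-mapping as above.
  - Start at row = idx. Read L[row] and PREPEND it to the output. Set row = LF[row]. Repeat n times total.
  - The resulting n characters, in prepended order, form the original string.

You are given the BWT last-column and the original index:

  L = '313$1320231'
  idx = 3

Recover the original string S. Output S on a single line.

LF mapping: 7 2 8 0 3 9 5 1 6 10 4
Walk LF starting at row 3, prepending L[row]:
  step 1: row=3, L[3]='$', prepend. Next row=LF[3]=0
  step 2: row=0, L[0]='3', prepend. Next row=LF[0]=7
  step 3: row=7, L[7]='0', prepend. Next row=LF[7]=1
  step 4: row=1, L[1]='1', prepend. Next row=LF[1]=2
  step 5: row=2, L[2]='3', prepend. Next row=LF[2]=8
  step 6: row=8, L[8]='2', prepend. Next row=LF[8]=6
  step 7: row=6, L[6]='2', prepend. Next row=LF[6]=5
  step 8: row=5, L[5]='3', prepend. Next row=LF[5]=9
  step 9: row=9, L[9]='3', prepend. Next row=LF[9]=10
  step 10: row=10, L[10]='1', prepend. Next row=LF[10]=4
  step 11: row=4, L[4]='1', prepend. Next row=LF[4]=3
Reversed output: 1133223103$

Answer: 1133223103$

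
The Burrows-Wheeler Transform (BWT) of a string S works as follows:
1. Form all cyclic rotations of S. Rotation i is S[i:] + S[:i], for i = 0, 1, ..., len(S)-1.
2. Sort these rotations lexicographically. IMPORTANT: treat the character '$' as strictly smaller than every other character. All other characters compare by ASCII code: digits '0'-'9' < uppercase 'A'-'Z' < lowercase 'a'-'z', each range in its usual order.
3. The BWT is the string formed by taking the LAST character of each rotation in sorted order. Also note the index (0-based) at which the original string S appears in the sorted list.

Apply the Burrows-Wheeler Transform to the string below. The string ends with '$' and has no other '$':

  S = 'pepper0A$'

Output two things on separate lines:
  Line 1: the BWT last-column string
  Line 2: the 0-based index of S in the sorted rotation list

Answer: Ar0pp$pee
5

Derivation:
All 9 rotations (rotation i = S[i:]+S[:i]):
  rot[0] = pepper0A$
  rot[1] = epper0A$p
  rot[2] = pper0A$pe
  rot[3] = per0A$pep
  rot[4] = er0A$pepp
  rot[5] = r0A$peppe
  rot[6] = 0A$pepper
  rot[7] = A$pepper0
  rot[8] = $pepper0A
Sorted (with $ < everything):
  sorted[0] = $pepper0A  (last char: 'A')
  sorted[1] = 0A$pepper  (last char: 'r')
  sorted[2] = A$pepper0  (last char: '0')
  sorted[3] = epper0A$p  (last char: 'p')
  sorted[4] = er0A$pepp  (last char: 'p')
  sorted[5] = pepper0A$  (last char: '$')
  sorted[6] = per0A$pep  (last char: 'p')
  sorted[7] = pper0A$pe  (last char: 'e')
  sorted[8] = r0A$peppe  (last char: 'e')
Last column: Ar0pp$pee
Original string S is at sorted index 5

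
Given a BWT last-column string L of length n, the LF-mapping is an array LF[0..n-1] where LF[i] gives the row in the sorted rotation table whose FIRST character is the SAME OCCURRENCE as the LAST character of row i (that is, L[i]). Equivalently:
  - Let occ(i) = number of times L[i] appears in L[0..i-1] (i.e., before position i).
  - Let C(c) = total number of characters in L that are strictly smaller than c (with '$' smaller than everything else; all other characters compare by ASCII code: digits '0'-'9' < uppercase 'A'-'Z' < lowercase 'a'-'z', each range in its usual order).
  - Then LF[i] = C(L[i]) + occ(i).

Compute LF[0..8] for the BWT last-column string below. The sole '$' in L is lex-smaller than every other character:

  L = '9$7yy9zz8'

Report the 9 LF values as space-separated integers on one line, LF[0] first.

Char counts: '$':1, '7':1, '8':1, '9':2, 'y':2, 'z':2
C (first-col start): C('$')=0, C('7')=1, C('8')=2, C('9')=3, C('y')=5, C('z')=7
L[0]='9': occ=0, LF[0]=C('9')+0=3+0=3
L[1]='$': occ=0, LF[1]=C('$')+0=0+0=0
L[2]='7': occ=0, LF[2]=C('7')+0=1+0=1
L[3]='y': occ=0, LF[3]=C('y')+0=5+0=5
L[4]='y': occ=1, LF[4]=C('y')+1=5+1=6
L[5]='9': occ=1, LF[5]=C('9')+1=3+1=4
L[6]='z': occ=0, LF[6]=C('z')+0=7+0=7
L[7]='z': occ=1, LF[7]=C('z')+1=7+1=8
L[8]='8': occ=0, LF[8]=C('8')+0=2+0=2

Answer: 3 0 1 5 6 4 7 8 2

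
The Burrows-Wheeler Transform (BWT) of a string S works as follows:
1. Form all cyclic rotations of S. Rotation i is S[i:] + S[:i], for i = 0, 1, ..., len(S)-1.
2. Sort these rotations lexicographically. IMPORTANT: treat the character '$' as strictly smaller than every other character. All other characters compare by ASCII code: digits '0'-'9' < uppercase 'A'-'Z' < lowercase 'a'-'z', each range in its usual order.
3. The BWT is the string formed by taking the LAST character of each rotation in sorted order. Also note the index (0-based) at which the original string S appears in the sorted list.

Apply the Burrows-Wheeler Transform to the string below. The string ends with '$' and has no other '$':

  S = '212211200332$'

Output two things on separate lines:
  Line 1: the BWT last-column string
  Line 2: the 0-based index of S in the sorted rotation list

All 13 rotations (rotation i = S[i:]+S[:i]):
  rot[0] = 212211200332$
  rot[1] = 12211200332$2
  rot[2] = 2211200332$21
  rot[3] = 211200332$212
  rot[4] = 11200332$2122
  rot[5] = 1200332$21221
  rot[6] = 200332$212211
  rot[7] = 00332$2122112
  rot[8] = 0332$21221120
  rot[9] = 332$212211200
  rot[10] = 32$2122112003
  rot[11] = 2$21221120033
  rot[12] = $212211200332
Sorted (with $ < everything):
  sorted[0] = $212211200332  (last char: '2')
  sorted[1] = 00332$2122112  (last char: '2')
  sorted[2] = 0332$21221120  (last char: '0')
  sorted[3] = 11200332$2122  (last char: '2')
  sorted[4] = 1200332$21221  (last char: '1')
  sorted[5] = 12211200332$2  (last char: '2')
  sorted[6] = 2$21221120033  (last char: '3')
  sorted[7] = 200332$212211  (last char: '1')
  sorted[8] = 211200332$212  (last char: '2')
  sorted[9] = 212211200332$  (last char: '$')
  sorted[10] = 2211200332$21  (last char: '1')
  sorted[11] = 32$2122112003  (last char: '3')
  sorted[12] = 332$212211200  (last char: '0')
Last column: 220212312$130
Original string S is at sorted index 9

Answer: 220212312$130
9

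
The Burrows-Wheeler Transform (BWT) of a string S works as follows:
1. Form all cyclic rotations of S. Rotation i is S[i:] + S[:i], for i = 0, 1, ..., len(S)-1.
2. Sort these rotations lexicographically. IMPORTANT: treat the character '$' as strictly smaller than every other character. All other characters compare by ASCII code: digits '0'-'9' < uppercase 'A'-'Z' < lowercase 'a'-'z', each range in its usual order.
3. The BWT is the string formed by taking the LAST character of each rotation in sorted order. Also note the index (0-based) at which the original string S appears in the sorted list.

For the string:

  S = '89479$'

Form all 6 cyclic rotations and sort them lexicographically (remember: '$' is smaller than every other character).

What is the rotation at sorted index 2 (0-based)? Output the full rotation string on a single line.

Answer: 79$894

Derivation:
All 6 rotations (rotation i = S[i:]+S[:i]):
  rot[0] = 89479$
  rot[1] = 9479$8
  rot[2] = 479$89
  rot[3] = 79$894
  rot[4] = 9$8947
  rot[5] = $89479
Sorted (with $ < everything):
  sorted[0] = $89479
  sorted[1] = 479$89
  sorted[2] = 79$894
  sorted[3] = 89479$
  sorted[4] = 9$8947
  sorted[5] = 9479$8
sorted[2] = 79$894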